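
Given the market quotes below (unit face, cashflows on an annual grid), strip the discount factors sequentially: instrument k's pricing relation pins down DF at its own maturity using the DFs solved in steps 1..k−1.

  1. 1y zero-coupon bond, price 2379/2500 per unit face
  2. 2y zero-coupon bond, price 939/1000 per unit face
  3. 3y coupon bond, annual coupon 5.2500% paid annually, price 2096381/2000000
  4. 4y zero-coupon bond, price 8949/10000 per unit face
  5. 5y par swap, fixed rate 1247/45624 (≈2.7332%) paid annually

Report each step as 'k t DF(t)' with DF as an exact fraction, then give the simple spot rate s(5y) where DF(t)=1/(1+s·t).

1 1 2379/2500
2 2 939/1000
3 3 1127/1250
4 4 8949/10000
5 5 8753/10000
s(5y) = (1/(8753/10000) − 1)/(5) = 1247/43765 ≈ 2.8493%

step 1 [1y] zero: DF = P = 2379/2500 ≈ 0.951600
step 2 [2y] zero: DF = P = 939/1000 ≈ 0.939000
step 3 [3y] bond c/1=21/400: DF=(2096381/2000000 − 21/400·(0.951600+0.939000))/(1+21/400) = 1127/1250 ≈ 0.901600
step 4 [4y] zero: DF = P = 8949/10000 ≈ 0.894900
step 5 [5y] swap r/1=1247/45624: DF=(1 − 1247/45624·(0.951600+0.939000+0.901600+0.894900))/(1+1247/45624) = 8753/10000 ≈ 0.875300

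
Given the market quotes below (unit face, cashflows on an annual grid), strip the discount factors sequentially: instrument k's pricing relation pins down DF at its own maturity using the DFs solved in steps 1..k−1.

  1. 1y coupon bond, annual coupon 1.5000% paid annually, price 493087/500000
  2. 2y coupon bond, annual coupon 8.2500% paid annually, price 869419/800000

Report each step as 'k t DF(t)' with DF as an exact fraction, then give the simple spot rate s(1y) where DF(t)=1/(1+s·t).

1 1 2429/2500
2 2 9299/10000
s(1y) = (1/(2429/2500) − 1)/(1) = 71/2429 ≈ 2.9230%

step 1 [1y] bond c/1=3/200: DF=(493087/500000 − 3/200·(0))/(1+3/200) = 2429/2500 ≈ 0.971600
step 2 [2y] bond c/1=33/400: DF=(869419/800000 − 33/400·(0.971600))/(1+33/400) = 9299/10000 ≈ 0.929900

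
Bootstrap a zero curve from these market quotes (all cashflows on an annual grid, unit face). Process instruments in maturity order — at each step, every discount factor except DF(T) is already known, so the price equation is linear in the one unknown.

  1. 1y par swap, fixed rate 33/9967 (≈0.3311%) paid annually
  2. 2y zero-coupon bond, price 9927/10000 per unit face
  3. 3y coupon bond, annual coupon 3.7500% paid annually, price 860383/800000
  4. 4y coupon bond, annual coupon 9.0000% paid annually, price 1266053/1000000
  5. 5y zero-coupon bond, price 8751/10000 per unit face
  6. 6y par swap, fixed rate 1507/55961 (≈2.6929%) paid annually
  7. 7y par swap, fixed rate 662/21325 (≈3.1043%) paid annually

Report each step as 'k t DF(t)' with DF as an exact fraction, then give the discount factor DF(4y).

1 1 9967/10000
2 2 9927/10000
3 3 9647/10000
4 4 1147/1250
5 5 8751/10000
6 6 8493/10000
7 7 4007/5000
DF(4y) = 1147/1250 ≈ 0.917600

step 1 [1y] swap r/1=33/9967: DF=(1 − 33/9967·(0))/(1+33/9967) = 9967/10000 ≈ 0.996700
step 2 [2y] zero: DF = P = 9927/10000 ≈ 0.992700
step 3 [3y] bond c/1=3/80: DF=(860383/800000 − 3/80·(0.996700+0.992700))/(1+3/80) = 9647/10000 ≈ 0.964700
step 4 [4y] bond c/1=9/100: DF=(1266053/1000000 − 9/100·(0.996700+0.992700+0.964700))/(1+9/100) = 1147/1250 ≈ 0.917600
step 5 [5y] zero: DF = P = 8751/10000 ≈ 0.875100
step 6 [6y] swap r/1=1507/55961: DF=(1 − 1507/55961·(0.996700+0.992700+0.964700+0.917600+0.875100))/(1+1507/55961) = 8493/10000 ≈ 0.849300
step 7 [7y] swap r/1=662/21325: DF=(1 − 662/21325·(0.996700+0.992700+0.964700+0.917600+0.875100+0.849300))/(1+662/21325) = 4007/5000 ≈ 0.801400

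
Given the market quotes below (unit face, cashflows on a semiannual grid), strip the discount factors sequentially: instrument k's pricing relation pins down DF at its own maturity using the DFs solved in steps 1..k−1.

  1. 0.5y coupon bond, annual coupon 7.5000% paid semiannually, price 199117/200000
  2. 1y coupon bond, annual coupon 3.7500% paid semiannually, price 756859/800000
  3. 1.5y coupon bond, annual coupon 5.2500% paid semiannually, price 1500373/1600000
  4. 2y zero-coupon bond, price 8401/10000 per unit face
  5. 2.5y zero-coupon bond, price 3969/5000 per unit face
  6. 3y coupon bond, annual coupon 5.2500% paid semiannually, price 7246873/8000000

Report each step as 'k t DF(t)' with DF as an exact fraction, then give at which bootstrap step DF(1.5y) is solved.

step 1 [0.5y] bond c/2=3/80: DF=(199117/200000 − 3/80·(0))/(1+3/80) = 2399/2500 ≈ 0.959600
step 2 [1y] bond c/2=3/160: DF=(756859/800000 − 3/160·(0.959600))/(1+3/160) = 911/1000 ≈ 0.911000
step 3 [1.5y] bond c/2=21/800: DF=(1500373/1600000 − 21/800·(0.959600+0.911000))/(1+21/800) = 8659/10000 ≈ 0.865900
step 4 [2y] zero: DF = P = 8401/10000 ≈ 0.840100
step 5 [2.5y] zero: DF = P = 3969/5000 ≈ 0.793800
step 6 [3y] bond c/2=21/800: DF=(7246873/8000000 − 21/800·(0.959600+0.911000+0.865900+0.840100+0.793800))/(1+21/800) = 7709/10000 ≈ 0.770900

1 1/2 2399/2500
2 1 911/1000
3 3/2 8659/10000
4 2 8401/10000
5 5/2 3969/5000
6 3 7709/10000
DF(1.5y) is solved at step 3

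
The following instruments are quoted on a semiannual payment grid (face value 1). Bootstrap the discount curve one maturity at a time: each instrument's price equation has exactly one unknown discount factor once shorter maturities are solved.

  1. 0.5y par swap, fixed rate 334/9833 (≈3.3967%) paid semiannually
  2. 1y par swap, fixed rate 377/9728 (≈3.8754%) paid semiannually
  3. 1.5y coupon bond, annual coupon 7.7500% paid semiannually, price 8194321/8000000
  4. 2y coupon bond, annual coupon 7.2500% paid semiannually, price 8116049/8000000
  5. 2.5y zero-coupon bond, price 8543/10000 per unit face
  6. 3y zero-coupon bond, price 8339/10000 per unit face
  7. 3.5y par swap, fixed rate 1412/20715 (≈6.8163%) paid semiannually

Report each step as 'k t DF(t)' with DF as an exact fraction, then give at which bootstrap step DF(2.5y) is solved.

1 1/2 9833/10000
2 1 9623/10000
3 3/2 1827/2000
4 2 879/1000
5 5/2 8543/10000
6 3 8339/10000
7 7/2 3941/5000
DF(2.5y) is solved at step 5

step 1 [0.5y] swap r/2=167/9833: DF=(1 − 167/9833·(0))/(1+167/9833) = 9833/10000 ≈ 0.983300
step 2 [1y] swap r/2=377/19456: DF=(1 − 377/19456·(0.983300))/(1+377/19456) = 9623/10000 ≈ 0.962300
step 3 [1.5y] bond c/2=31/800: DF=(8194321/8000000 − 31/800·(0.983300+0.962300))/(1+31/800) = 1827/2000 ≈ 0.913500
step 4 [2y] bond c/2=29/800: DF=(8116049/8000000 − 29/800·(0.983300+0.962300+0.913500))/(1+29/800) = 879/1000 ≈ 0.879000
step 5 [2.5y] zero: DF = P = 8543/10000 ≈ 0.854300
step 6 [3y] zero: DF = P = 8339/10000 ≈ 0.833900
step 7 [3.5y] swap r/2=706/20715: DF=(1 − 706/20715·(0.983300+0.962300+0.913500+0.879000+0.854300+0.833900))/(1+706/20715) = 3941/5000 ≈ 0.788200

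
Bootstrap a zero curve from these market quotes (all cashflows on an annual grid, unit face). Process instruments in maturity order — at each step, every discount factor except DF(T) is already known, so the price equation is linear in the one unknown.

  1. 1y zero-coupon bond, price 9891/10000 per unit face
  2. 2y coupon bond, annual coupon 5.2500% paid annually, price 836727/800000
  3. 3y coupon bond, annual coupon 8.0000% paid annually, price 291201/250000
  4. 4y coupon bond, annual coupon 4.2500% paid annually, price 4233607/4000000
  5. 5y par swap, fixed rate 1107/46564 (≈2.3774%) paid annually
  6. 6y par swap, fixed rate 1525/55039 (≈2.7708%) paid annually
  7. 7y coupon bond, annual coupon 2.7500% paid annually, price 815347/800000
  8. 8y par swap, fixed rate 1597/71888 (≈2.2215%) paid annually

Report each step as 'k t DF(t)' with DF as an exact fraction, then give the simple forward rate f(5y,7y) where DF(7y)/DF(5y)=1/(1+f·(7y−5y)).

step 1 [1y] zero: DF = P = 9891/10000 ≈ 0.989100
step 2 [2y] bond c/1=21/400: DF=(836727/800000 − 21/400·(0.989100))/(1+21/400) = 2361/2500 ≈ 0.944400
step 3 [3y] bond c/1=2/25: DF=(291201/250000 − 2/25·(0.989100+0.944400))/(1+2/25) = 9353/10000 ≈ 0.935300
step 4 [4y] bond c/1=17/400: DF=(4233607/4000000 − 17/400·(0.989100+0.944400+0.935300))/(1+17/400) = 8983/10000 ≈ 0.898300
step 5 [5y] swap r/1=1107/46564: DF=(1 − 1107/46564·(0.989100+0.944400+0.935300+0.898300))/(1+1107/46564) = 8893/10000 ≈ 0.889300
step 6 [6y] swap r/1=1525/55039: DF=(1 − 1525/55039·(0.989100+0.944400+0.935300+0.898300+0.889300))/(1+1525/55039) = 339/400 ≈ 0.847500
step 7 [7y] bond c/1=11/400: DF=(815347/800000 − 11/400·(0.989100+0.944400+0.935300+0.898300+0.889300+0.847500))/(1+11/400) = 4223/5000 ≈ 0.844600
step 8 [8y] swap r/1=1597/71888: DF=(1 − 1597/71888·(0.989100+0.944400+0.935300+0.898300+0.889300+0.847500+0.844600))/(1+1597/71888) = 8403/10000 ≈ 0.840300

1 1 9891/10000
2 2 2361/2500
3 3 9353/10000
4 4 8983/10000
5 5 8893/10000
6 6 339/400
7 7 4223/5000
8 8 8403/10000
f(5y,7y) = ((8893/10000)/(4223/5000) − 1)/(2) = 447/16892 ≈ 2.6462%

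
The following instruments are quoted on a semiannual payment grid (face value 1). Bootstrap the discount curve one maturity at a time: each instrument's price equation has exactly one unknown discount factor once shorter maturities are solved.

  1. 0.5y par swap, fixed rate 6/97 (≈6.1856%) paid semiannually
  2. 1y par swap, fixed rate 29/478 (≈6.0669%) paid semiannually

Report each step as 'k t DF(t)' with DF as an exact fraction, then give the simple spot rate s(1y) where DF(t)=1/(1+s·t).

step 1 [0.5y] swap r/2=3/97: DF=(1 − 3/97·(0))/(1+3/97) = 97/100 ≈ 0.970000
step 2 [1y] swap r/2=29/956: DF=(1 − 29/956·(0.970000))/(1+29/956) = 471/500 ≈ 0.942000

1 1/2 97/100
2 1 471/500
s(1y) = (1/(471/500) − 1)/(1) = 29/471 ≈ 6.1571%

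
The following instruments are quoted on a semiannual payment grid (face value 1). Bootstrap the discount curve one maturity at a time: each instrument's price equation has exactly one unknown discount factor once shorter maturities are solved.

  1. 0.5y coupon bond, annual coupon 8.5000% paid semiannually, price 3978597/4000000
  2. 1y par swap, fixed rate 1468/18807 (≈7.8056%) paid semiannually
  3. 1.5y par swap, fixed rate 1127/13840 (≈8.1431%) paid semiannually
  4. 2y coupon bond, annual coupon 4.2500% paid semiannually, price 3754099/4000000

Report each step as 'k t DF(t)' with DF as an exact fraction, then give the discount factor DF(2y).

step 1 [0.5y] bond c/2=17/400: DF=(3978597/4000000 − 17/400·(0))/(1+17/400) = 9541/10000 ≈ 0.954100
step 2 [1y] swap r/2=734/18807: DF=(1 − 734/18807·(0.954100))/(1+734/18807) = 4633/5000 ≈ 0.926600
step 3 [1.5y] swap r/2=1127/27680: DF=(1 − 1127/27680·(0.954100+0.926600))/(1+1127/27680) = 8873/10000 ≈ 0.887300
step 4 [2y] bond c/2=17/800: DF=(3754099/4000000 − 17/800·(0.954100+0.926600+0.887300))/(1+17/800) = 4307/5000 ≈ 0.861400

1 1/2 9541/10000
2 1 4633/5000
3 3/2 8873/10000
4 2 4307/5000
DF(2y) = 4307/5000 ≈ 0.861400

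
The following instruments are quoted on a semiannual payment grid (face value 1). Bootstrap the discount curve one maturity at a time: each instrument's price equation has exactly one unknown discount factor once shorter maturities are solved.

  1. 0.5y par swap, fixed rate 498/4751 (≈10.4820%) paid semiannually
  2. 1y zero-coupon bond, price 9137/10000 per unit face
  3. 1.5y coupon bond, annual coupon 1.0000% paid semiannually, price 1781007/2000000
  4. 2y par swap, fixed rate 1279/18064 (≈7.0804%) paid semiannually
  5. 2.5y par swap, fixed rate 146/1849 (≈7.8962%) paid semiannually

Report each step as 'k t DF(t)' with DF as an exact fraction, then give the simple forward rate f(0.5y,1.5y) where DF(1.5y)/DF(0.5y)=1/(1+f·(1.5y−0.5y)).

step 1 [0.5y] swap r/2=249/4751: DF=(1 − 249/4751·(0))/(1+249/4751) = 4751/5000 ≈ 0.950200
step 2 [1y] zero: DF = P = 9137/10000 ≈ 0.913700
step 3 [1.5y] bond c/2=1/200: DF=(1781007/2000000 − 1/200·(0.950200+0.913700))/(1+1/200) = 548/625 ≈ 0.876800
step 4 [2y] swap r/2=1279/36128: DF=(1 − 1279/36128·(0.950200+0.913700+0.876800))/(1+1279/36128) = 8721/10000 ≈ 0.872100
step 5 [2.5y] swap r/2=73/1849: DF=(1 − 73/1849·(0.950200+0.913700+0.876800+0.872100))/(1+73/1849) = 1031/1250 ≈ 0.824800

1 1/2 4751/5000
2 1 9137/10000
3 3/2 548/625
4 2 8721/10000
5 5/2 1031/1250
f(0.5y,1.5y) = ((4751/5000)/(548/625) − 1)/(1) = 367/4384 ≈ 8.3714%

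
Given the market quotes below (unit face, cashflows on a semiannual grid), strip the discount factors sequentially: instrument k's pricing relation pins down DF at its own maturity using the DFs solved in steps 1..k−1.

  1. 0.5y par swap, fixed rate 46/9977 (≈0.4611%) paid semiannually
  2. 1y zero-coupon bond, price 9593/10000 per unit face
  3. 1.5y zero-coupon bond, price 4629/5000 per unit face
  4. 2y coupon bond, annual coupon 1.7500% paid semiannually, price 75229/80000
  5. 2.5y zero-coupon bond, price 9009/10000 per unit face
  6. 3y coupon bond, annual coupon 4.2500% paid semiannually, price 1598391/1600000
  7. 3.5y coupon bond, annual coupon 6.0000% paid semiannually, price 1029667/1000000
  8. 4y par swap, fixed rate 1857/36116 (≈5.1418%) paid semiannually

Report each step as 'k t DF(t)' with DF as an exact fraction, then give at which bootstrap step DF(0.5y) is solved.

step 1 [0.5y] swap r/2=23/9977: DF=(1 − 23/9977·(0))/(1+23/9977) = 9977/10000 ≈ 0.997700
step 2 [1y] zero: DF = P = 9593/10000 ≈ 0.959300
step 3 [1.5y] zero: DF = P = 4629/5000 ≈ 0.925800
step 4 [2y] bond c/2=7/800: DF=(75229/80000 − 7/800·(0.997700+0.959300+0.925800))/(1+7/800) = 567/625 ≈ 0.907200
step 5 [2.5y] zero: DF = P = 9009/10000 ≈ 0.900900
step 6 [3y] bond c/2=17/800: DF=(1598391/1600000 − 17/800·(0.997700+0.959300+0.925800+0.907200+0.900900))/(1+17/800) = 4403/5000 ≈ 0.880600
step 7 [3.5y] bond c/2=3/100: DF=(1029667/1000000 − 3/100·(0.997700+0.959300+0.925800+0.907200+0.900900+0.880600))/(1+3/100) = 4187/5000 ≈ 0.837400
step 8 [4y] swap r/2=1857/72232: DF=(1 − 1857/72232·(0.997700+0.959300+0.925800+0.907200+0.900900+0.880600+0.837400))/(1+1857/72232) = 8143/10000 ≈ 0.814300

1 1/2 9977/10000
2 1 9593/10000
3 3/2 4629/5000
4 2 567/625
5 5/2 9009/10000
6 3 4403/5000
7 7/2 4187/5000
8 4 8143/10000
DF(0.5y) is solved at step 1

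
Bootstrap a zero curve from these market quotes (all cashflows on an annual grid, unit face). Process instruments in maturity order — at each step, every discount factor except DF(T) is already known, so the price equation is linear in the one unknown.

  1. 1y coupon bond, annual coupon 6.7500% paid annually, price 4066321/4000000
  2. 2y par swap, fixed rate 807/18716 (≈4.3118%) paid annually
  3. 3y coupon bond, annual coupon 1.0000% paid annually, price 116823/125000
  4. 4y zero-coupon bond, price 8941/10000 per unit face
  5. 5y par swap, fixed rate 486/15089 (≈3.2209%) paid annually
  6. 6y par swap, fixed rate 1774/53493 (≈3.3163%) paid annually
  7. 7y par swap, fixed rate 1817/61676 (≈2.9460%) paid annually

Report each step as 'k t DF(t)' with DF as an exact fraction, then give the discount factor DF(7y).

1 1 9523/10000
2 2 9193/10000
3 3 2267/2500
4 4 8941/10000
5 5 4271/5000
6 6 4113/5000
7 7 8183/10000
DF(7y) = 8183/10000 ≈ 0.818300

step 1 [1y] bond c/1=27/400: DF=(4066321/4000000 − 27/400·(0))/(1+27/400) = 9523/10000 ≈ 0.952300
step 2 [2y] swap r/1=807/18716: DF=(1 − 807/18716·(0.952300))/(1+807/18716) = 9193/10000 ≈ 0.919300
step 3 [3y] bond c/1=1/100: DF=(116823/125000 − 1/100·(0.952300+0.919300))/(1+1/100) = 2267/2500 ≈ 0.906800
step 4 [4y] zero: DF = P = 8941/10000 ≈ 0.894100
step 5 [5y] swap r/1=486/15089: DF=(1 − 486/15089·(0.952300+0.919300+0.906800+0.894100))/(1+486/15089) = 4271/5000 ≈ 0.854200
step 6 [6y] swap r/1=1774/53493: DF=(1 − 1774/53493·(0.952300+0.919300+0.906800+0.894100+0.854200))/(1+1774/53493) = 4113/5000 ≈ 0.822600
step 7 [7y] swap r/1=1817/61676: DF=(1 − 1817/61676·(0.952300+0.919300+0.906800+0.894100+0.854200+0.822600))/(1+1817/61676) = 8183/10000 ≈ 0.818300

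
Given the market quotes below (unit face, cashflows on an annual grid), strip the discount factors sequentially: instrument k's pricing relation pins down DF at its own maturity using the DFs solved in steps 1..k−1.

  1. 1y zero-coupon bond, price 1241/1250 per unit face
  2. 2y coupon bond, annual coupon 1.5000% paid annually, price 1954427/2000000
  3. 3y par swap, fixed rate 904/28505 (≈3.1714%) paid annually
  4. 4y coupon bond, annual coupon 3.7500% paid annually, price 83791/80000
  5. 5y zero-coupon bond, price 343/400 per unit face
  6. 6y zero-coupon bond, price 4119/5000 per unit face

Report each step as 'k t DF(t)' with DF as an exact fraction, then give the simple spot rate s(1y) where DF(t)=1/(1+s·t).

1 1 1241/1250
2 2 9481/10000
3 3 1137/1250
4 4 1813/2000
5 5 343/400
6 6 4119/5000
s(1y) = (1/(1241/1250) − 1)/(1) = 9/1241 ≈ 0.7252%

step 1 [1y] zero: DF = P = 1241/1250 ≈ 0.992800
step 2 [2y] bond c/1=3/200: DF=(1954427/2000000 − 3/200·(0.992800))/(1+3/200) = 9481/10000 ≈ 0.948100
step 3 [3y] swap r/1=904/28505: DF=(1 − 904/28505·(0.992800+0.948100))/(1+904/28505) = 1137/1250 ≈ 0.909600
step 4 [4y] bond c/1=3/80: DF=(83791/80000 − 3/80·(0.992800+0.948100+0.909600))/(1+3/80) = 1813/2000 ≈ 0.906500
step 5 [5y] zero: DF = P = 343/400 ≈ 0.857500
step 6 [6y] zero: DF = P = 4119/5000 ≈ 0.823800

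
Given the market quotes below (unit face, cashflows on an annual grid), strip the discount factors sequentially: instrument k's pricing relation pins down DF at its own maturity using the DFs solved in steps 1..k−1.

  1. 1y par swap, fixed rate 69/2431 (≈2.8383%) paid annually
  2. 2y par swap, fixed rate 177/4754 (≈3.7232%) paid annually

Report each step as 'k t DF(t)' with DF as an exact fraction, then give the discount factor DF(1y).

1 1 2431/2500
2 2 2323/2500
DF(1y) = 2431/2500 ≈ 0.972400

step 1 [1y] swap r/1=69/2431: DF=(1 − 69/2431·(0))/(1+69/2431) = 2431/2500 ≈ 0.972400
step 2 [2y] swap r/1=177/4754: DF=(1 − 177/4754·(0.972400))/(1+177/4754) = 2323/2500 ≈ 0.929200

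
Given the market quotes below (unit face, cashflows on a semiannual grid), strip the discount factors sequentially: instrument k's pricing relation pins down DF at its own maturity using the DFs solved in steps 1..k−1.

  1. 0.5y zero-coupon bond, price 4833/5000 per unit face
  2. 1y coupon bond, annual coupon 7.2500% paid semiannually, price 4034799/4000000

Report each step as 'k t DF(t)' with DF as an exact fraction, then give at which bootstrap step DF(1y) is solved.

1 1/2 4833/5000
2 1 2349/2500
DF(1y) is solved at step 2

step 1 [0.5y] zero: DF = P = 4833/5000 ≈ 0.966600
step 2 [1y] bond c/2=29/800: DF=(4034799/4000000 − 29/800·(0.966600))/(1+29/800) = 2349/2500 ≈ 0.939600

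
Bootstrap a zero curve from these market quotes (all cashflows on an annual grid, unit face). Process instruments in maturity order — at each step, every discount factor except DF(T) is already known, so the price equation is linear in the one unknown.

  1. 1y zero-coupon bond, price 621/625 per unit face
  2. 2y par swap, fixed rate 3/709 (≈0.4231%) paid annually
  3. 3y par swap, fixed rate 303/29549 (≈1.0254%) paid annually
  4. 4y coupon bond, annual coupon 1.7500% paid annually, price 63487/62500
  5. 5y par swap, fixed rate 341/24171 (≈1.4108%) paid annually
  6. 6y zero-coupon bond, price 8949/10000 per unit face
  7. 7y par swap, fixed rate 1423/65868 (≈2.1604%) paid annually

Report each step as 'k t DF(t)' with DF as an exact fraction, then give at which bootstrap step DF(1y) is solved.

1 1 621/625
2 2 2479/2500
3 3 9697/10000
4 4 379/400
5 5 4659/5000
6 6 8949/10000
7 7 8577/10000
DF(1y) is solved at step 1

step 1 [1y] zero: DF = P = 621/625 ≈ 0.993600
step 2 [2y] swap r/1=3/709: DF=(1 − 3/709·(0.993600))/(1+3/709) = 2479/2500 ≈ 0.991600
step 3 [3y] swap r/1=303/29549: DF=(1 − 303/29549·(0.993600+0.991600))/(1+303/29549) = 9697/10000 ≈ 0.969700
step 4 [4y] bond c/1=7/400: DF=(63487/62500 − 7/400·(0.993600+0.991600+0.969700))/(1+7/400) = 379/400 ≈ 0.947500
step 5 [5y] swap r/1=341/24171: DF=(1 − 341/24171·(0.993600+0.991600+0.969700+0.947500))/(1+341/24171) = 4659/5000 ≈ 0.931800
step 6 [6y] zero: DF = P = 8949/10000 ≈ 0.894900
step 7 [7y] swap r/1=1423/65868: DF=(1 − 1423/65868·(0.993600+0.991600+0.969700+0.947500+0.931800+0.894900))/(1+1423/65868) = 8577/10000 ≈ 0.857700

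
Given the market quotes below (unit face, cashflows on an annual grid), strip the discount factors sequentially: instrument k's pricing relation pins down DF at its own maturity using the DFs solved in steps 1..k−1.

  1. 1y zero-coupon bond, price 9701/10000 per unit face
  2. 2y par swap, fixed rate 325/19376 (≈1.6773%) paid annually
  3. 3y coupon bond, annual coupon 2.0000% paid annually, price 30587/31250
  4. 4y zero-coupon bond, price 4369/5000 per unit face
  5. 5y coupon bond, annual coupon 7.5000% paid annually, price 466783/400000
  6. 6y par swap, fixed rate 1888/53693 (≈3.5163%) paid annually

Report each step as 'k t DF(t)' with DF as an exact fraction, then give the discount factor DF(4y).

1 1 9701/10000
2 2 387/400
3 3 576/625
4 4 4369/5000
5 5 8251/10000
6 6 507/625
DF(4y) = 4369/5000 ≈ 0.873800

step 1 [1y] zero: DF = P = 9701/10000 ≈ 0.970100
step 2 [2y] swap r/1=325/19376: DF=(1 − 325/19376·(0.970100))/(1+325/19376) = 387/400 ≈ 0.967500
step 3 [3y] bond c/1=1/50: DF=(30587/31250 − 1/50·(0.970100+0.967500))/(1+1/50) = 576/625 ≈ 0.921600
step 4 [4y] zero: DF = P = 4369/5000 ≈ 0.873800
step 5 [5y] bond c/1=3/40: DF=(466783/400000 − 3/40·(0.970100+0.967500+0.921600+0.873800))/(1+3/40) = 8251/10000 ≈ 0.825100
step 6 [6y] swap r/1=1888/53693: DF=(1 − 1888/53693·(0.970100+0.967500+0.921600+0.873800+0.825100))/(1+1888/53693) = 507/625 ≈ 0.811200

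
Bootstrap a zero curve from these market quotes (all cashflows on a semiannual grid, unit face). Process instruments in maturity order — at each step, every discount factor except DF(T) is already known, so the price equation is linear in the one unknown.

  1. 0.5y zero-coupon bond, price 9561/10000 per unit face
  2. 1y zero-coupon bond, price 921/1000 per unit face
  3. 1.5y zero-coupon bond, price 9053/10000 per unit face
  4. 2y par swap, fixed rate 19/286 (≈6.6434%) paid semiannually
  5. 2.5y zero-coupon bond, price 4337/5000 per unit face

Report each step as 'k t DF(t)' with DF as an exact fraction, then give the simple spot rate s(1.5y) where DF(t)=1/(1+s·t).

1 1/2 9561/10000
2 1 921/1000
3 3/2 9053/10000
4 2 549/625
5 5/2 4337/5000
s(1.5y) = (1/(9053/10000) − 1)/(3/2) = 1894/27159 ≈ 6.9737%

step 1 [0.5y] zero: DF = P = 9561/10000 ≈ 0.956100
step 2 [1y] zero: DF = P = 921/1000 ≈ 0.921000
step 3 [1.5y] zero: DF = P = 9053/10000 ≈ 0.905300
step 4 [2y] swap r/2=19/572: DF=(1 − 19/572·(0.956100+0.921000+0.905300))/(1+19/572) = 549/625 ≈ 0.878400
step 5 [2.5y] zero: DF = P = 4337/5000 ≈ 0.867400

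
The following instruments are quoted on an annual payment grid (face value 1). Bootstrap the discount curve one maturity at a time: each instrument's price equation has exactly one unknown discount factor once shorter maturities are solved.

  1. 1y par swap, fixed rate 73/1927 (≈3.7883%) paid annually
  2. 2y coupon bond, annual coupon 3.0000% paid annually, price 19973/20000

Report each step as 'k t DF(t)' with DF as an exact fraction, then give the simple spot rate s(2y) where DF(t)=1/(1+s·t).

step 1 [1y] swap r/1=73/1927: DF=(1 − 73/1927·(0))/(1+73/1927) = 1927/2000 ≈ 0.963500
step 2 [2y] bond c/1=3/100: DF=(19973/20000 − 3/100·(0.963500))/(1+3/100) = 1883/2000 ≈ 0.941500

1 1 1927/2000
2 2 1883/2000
s(2y) = (1/(1883/2000) − 1)/(2) = 117/3766 ≈ 3.1067%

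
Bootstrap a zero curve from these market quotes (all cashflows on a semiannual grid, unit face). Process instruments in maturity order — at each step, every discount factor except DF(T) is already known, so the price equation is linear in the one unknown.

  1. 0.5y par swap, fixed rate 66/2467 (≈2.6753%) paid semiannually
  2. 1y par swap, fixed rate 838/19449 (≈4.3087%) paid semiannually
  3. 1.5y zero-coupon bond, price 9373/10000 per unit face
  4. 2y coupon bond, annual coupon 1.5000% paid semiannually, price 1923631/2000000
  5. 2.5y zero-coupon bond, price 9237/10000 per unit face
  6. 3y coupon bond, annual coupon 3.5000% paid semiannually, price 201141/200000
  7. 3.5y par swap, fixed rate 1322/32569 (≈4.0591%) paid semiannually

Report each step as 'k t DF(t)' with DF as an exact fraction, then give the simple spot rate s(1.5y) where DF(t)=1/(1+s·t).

step 1 [0.5y] swap r/2=33/2467: DF=(1 − 33/2467·(0))/(1+33/2467) = 2467/2500 ≈ 0.986800
step 2 [1y] swap r/2=419/19449: DF=(1 − 419/19449·(0.986800))/(1+419/19449) = 9581/10000 ≈ 0.958100
step 3 [1.5y] zero: DF = P = 9373/10000 ≈ 0.937300
step 4 [2y] bond c/2=3/400: DF=(1923631/2000000 − 3/400·(0.986800+0.958100+0.937300))/(1+3/400) = 2333/2500 ≈ 0.933200
step 5 [2.5y] zero: DF = P = 9237/10000 ≈ 0.923700
step 6 [3y] bond c/2=7/400: DF=(201141/200000 − 7/400·(0.986800+0.958100+0.937300+0.933200+0.923700))/(1+7/400) = 9069/10000 ≈ 0.906900
step 7 [3.5y] swap r/2=661/32569: DF=(1 − 661/32569·(0.986800+0.958100+0.937300+0.933200+0.923700+0.906900))/(1+661/32569) = 4339/5000 ≈ 0.867800

1 1/2 2467/2500
2 1 9581/10000
3 3/2 9373/10000
4 2 2333/2500
5 5/2 9237/10000
6 3 9069/10000
7 7/2 4339/5000
s(1.5y) = (1/(9373/10000) − 1)/(3/2) = 418/9373 ≈ 4.4596%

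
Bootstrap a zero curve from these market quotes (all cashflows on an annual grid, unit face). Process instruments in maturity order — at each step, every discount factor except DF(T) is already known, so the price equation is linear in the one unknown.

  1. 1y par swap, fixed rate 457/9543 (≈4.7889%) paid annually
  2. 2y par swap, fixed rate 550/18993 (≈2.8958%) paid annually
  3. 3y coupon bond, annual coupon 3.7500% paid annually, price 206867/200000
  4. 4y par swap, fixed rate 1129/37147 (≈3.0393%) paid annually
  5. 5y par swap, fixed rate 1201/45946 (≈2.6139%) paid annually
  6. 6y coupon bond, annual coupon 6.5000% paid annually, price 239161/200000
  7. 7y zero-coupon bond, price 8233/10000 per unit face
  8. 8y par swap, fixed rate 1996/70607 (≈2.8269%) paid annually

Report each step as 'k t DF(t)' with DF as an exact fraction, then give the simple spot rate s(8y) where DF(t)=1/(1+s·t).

1 1 9543/10000
2 2 189/200
3 3 9283/10000
4 4 8871/10000
5 5 8799/10000
6 6 1053/1250
7 7 8233/10000
8 8 2001/2500
s(8y) = (1/(2001/2500) − 1)/(8) = 499/16008 ≈ 3.1172%

step 1 [1y] swap r/1=457/9543: DF=(1 − 457/9543·(0))/(1+457/9543) = 9543/10000 ≈ 0.954300
step 2 [2y] swap r/1=550/18993: DF=(1 − 550/18993·(0.954300))/(1+550/18993) = 189/200 ≈ 0.945000
step 3 [3y] bond c/1=3/80: DF=(206867/200000 − 3/80·(0.954300+0.945000))/(1+3/80) = 9283/10000 ≈ 0.928300
step 4 [4y] swap r/1=1129/37147: DF=(1 − 1129/37147·(0.954300+0.945000+0.928300))/(1+1129/37147) = 8871/10000 ≈ 0.887100
step 5 [5y] swap r/1=1201/45946: DF=(1 − 1201/45946·(0.954300+0.945000+0.928300+0.887100))/(1+1201/45946) = 8799/10000 ≈ 0.879900
step 6 [6y] bond c/1=13/200: DF=(239161/200000 − 13/200·(0.954300+0.945000+0.928300+0.887100+0.879900))/(1+13/200) = 1053/1250 ≈ 0.842400
step 7 [7y] zero: DF = P = 8233/10000 ≈ 0.823300
step 8 [8y] swap r/1=1996/70607: DF=(1 − 1996/70607·(0.954300+0.945000+0.928300+0.887100+0.879900+0.842400+0.823300))/(1+1996/70607) = 2001/2500 ≈ 0.800400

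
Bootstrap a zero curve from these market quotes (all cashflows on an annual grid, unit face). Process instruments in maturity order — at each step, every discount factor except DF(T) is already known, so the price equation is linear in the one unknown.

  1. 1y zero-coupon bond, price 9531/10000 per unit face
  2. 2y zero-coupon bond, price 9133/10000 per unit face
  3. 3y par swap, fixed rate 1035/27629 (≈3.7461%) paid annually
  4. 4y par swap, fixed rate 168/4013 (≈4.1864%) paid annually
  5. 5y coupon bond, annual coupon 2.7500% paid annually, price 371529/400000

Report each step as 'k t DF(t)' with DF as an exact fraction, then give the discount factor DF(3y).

step 1 [1y] zero: DF = P = 9531/10000 ≈ 0.953100
step 2 [2y] zero: DF = P = 9133/10000 ≈ 0.913300
step 3 [3y] swap r/1=1035/27629: DF=(1 − 1035/27629·(0.953100+0.913300))/(1+1035/27629) = 1793/2000 ≈ 0.896500
step 4 [4y] swap r/1=168/4013: DF=(1 − 168/4013·(0.953100+0.913300+0.896500))/(1+168/4013) = 1061/1250 ≈ 0.848800
step 5 [5y] bond c/1=11/400: DF=(371529/400000 − 11/400·(0.953100+0.913300+0.896500+0.848800))/(1+11/400) = 8073/10000 ≈ 0.807300

1 1 9531/10000
2 2 9133/10000
3 3 1793/2000
4 4 1061/1250
5 5 8073/10000
DF(3y) = 1793/2000 ≈ 0.896500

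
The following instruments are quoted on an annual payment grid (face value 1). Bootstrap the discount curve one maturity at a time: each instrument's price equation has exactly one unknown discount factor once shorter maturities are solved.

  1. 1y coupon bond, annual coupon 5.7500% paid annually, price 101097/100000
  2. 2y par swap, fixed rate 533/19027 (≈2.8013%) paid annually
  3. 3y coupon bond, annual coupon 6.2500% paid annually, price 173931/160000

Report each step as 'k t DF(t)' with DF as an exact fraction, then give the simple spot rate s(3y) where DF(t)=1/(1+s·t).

1 1 239/250
2 2 9467/10000
3 3 1139/1250
s(3y) = (1/(1139/1250) − 1)/(3) = 37/1139 ≈ 3.2485%

step 1 [1y] bond c/1=23/400: DF=(101097/100000 − 23/400·(0))/(1+23/400) = 239/250 ≈ 0.956000
step 2 [2y] swap r/1=533/19027: DF=(1 − 533/19027·(0.956000))/(1+533/19027) = 9467/10000 ≈ 0.946700
step 3 [3y] bond c/1=1/16: DF=(173931/160000 − 1/16·(0.956000+0.946700))/(1+1/16) = 1139/1250 ≈ 0.911200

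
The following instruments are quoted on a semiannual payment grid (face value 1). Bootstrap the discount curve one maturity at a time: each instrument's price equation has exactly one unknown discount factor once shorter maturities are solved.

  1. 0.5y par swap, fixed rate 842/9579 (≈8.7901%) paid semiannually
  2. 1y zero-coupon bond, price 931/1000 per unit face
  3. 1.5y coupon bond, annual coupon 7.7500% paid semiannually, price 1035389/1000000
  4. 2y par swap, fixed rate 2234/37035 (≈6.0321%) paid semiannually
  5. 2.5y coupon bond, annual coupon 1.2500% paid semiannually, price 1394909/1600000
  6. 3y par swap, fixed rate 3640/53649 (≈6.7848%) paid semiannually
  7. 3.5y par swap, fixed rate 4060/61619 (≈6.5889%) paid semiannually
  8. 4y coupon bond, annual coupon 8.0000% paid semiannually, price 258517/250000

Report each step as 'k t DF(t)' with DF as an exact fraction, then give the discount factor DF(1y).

1 1/2 9579/10000
2 1 931/1000
3 3/2 9263/10000
4 2 8883/10000
5 5/2 4217/5000
6 3 409/500
7 7/2 797/1000
8 4 7573/10000
DF(1y) = 931/1000 ≈ 0.931000

step 1 [0.5y] swap r/2=421/9579: DF=(1 − 421/9579·(0))/(1+421/9579) = 9579/10000 ≈ 0.957900
step 2 [1y] zero: DF = P = 931/1000 ≈ 0.931000
step 3 [1.5y] bond c/2=31/800: DF=(1035389/1000000 − 31/800·(0.957900+0.931000))/(1+31/800) = 9263/10000 ≈ 0.926300
step 4 [2y] swap r/2=1117/37035: DF=(1 − 1117/37035·(0.957900+0.931000+0.926300))/(1+1117/37035) = 8883/10000 ≈ 0.888300
step 5 [2.5y] bond c/2=1/160: DF=(1394909/1600000 − 1/160·(0.957900+0.931000+0.926300+0.888300))/(1+1/160) = 4217/5000 ≈ 0.843400
step 6 [3y] swap r/2=1820/53649: DF=(1 − 1820/53649·(0.957900+0.931000+0.926300+0.888300+0.843400))/(1+1820/53649) = 409/500 ≈ 0.818000
step 7 [3.5y] swap r/2=2030/61619: DF=(1 − 2030/61619·(0.957900+0.931000+0.926300+0.888300+0.843400+0.818000))/(1+2030/61619) = 797/1000 ≈ 0.797000
step 8 [4y] bond c/2=1/25: DF=(258517/250000 − 1/25·(0.957900+0.931000+0.926300+0.888300+0.843400+0.818000+0.797000))/(1+1/25) = 7573/10000 ≈ 0.757300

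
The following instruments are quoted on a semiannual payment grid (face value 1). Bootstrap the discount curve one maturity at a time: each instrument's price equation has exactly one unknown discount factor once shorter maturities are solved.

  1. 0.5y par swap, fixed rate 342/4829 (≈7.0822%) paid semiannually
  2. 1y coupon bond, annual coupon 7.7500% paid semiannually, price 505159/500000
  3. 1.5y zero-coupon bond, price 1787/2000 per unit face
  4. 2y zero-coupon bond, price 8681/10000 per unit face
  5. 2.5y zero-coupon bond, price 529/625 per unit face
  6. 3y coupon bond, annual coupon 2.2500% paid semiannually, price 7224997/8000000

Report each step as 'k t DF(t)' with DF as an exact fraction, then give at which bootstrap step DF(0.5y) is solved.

1 1/2 4829/5000
2 1 4683/5000
3 3/2 1787/2000
4 2 8681/10000
5 5/2 529/625
6 3 8429/10000
DF(0.5y) is solved at step 1

step 1 [0.5y] swap r/2=171/4829: DF=(1 − 171/4829·(0))/(1+171/4829) = 4829/5000 ≈ 0.965800
step 2 [1y] bond c/2=31/800: DF=(505159/500000 − 31/800·(0.965800))/(1+31/800) = 4683/5000 ≈ 0.936600
step 3 [1.5y] zero: DF = P = 1787/2000 ≈ 0.893500
step 4 [2y] zero: DF = P = 8681/10000 ≈ 0.868100
step 5 [2.5y] zero: DF = P = 529/625 ≈ 0.846400
step 6 [3y] bond c/2=9/800: DF=(7224997/8000000 − 9/800·(0.965800+0.936600+0.893500+0.868100+0.846400))/(1+9/800) = 8429/10000 ≈ 0.842900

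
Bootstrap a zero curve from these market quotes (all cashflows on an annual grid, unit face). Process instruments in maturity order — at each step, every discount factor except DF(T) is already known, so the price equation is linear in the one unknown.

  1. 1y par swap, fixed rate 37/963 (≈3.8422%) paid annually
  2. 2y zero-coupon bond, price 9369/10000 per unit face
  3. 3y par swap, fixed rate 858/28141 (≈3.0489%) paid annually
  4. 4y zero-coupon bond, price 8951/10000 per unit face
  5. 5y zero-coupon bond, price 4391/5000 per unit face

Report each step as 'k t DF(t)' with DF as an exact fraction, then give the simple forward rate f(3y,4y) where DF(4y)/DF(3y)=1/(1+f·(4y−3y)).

step 1 [1y] swap r/1=37/963: DF=(1 − 37/963·(0))/(1+37/963) = 963/1000 ≈ 0.963000
step 2 [2y] zero: DF = P = 9369/10000 ≈ 0.936900
step 3 [3y] swap r/1=858/28141: DF=(1 − 858/28141·(0.963000+0.936900))/(1+858/28141) = 4571/5000 ≈ 0.914200
step 4 [4y] zero: DF = P = 8951/10000 ≈ 0.895100
step 5 [5y] zero: DF = P = 4391/5000 ≈ 0.878200

1 1 963/1000
2 2 9369/10000
3 3 4571/5000
4 4 8951/10000
5 5 4391/5000
f(3y,4y) = ((4571/5000)/(8951/10000) − 1)/(1) = 191/8951 ≈ 2.1338%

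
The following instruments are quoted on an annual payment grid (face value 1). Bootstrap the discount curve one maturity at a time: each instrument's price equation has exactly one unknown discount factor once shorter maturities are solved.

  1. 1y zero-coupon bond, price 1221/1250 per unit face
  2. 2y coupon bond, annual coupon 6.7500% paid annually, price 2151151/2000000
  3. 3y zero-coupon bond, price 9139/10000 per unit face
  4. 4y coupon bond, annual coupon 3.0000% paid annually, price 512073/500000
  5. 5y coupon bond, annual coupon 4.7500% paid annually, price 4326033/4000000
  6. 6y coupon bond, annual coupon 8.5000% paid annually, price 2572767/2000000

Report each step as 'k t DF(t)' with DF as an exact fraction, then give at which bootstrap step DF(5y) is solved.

step 1 [1y] zero: DF = P = 1221/1250 ≈ 0.976800
step 2 [2y] bond c/1=27/400: DF=(2151151/2000000 − 27/400·(0.976800))/(1+27/400) = 4729/5000 ≈ 0.945800
step 3 [3y] zero: DF = P = 9139/10000 ≈ 0.913900
step 4 [4y] bond c/1=3/100: DF=(512073/500000 − 3/100·(0.976800+0.945800+0.913900))/(1+3/100) = 9117/10000 ≈ 0.911700
step 5 [5y] bond c/1=19/400: DF=(4326033/4000000 − 19/400·(0.976800+0.945800+0.913900+0.911700))/(1+19/400) = 69/80 ≈ 0.862500
step 6 [6y] bond c/1=17/200: DF=(2572767/2000000 − 17/200·(0.976800+0.945800+0.913900+0.911700+0.862500))/(1+17/200) = 2061/2500 ≈ 0.824400

1 1 1221/1250
2 2 4729/5000
3 3 9139/10000
4 4 9117/10000
5 5 69/80
6 6 2061/2500
DF(5y) is solved at step 5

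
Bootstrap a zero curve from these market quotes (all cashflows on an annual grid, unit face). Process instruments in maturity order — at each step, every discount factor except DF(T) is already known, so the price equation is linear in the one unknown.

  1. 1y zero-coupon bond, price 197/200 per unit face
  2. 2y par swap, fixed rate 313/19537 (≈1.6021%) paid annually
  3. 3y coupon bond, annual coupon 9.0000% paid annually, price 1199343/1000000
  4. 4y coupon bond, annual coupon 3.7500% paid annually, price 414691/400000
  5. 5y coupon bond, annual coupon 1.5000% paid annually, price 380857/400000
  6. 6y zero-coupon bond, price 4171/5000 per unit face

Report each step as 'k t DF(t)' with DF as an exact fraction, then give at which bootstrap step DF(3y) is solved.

1 1 197/200
2 2 9687/10000
3 3 939/1000
4 4 8947/10000
5 5 8821/10000
6 6 4171/5000
DF(3y) is solved at step 3

step 1 [1y] zero: DF = P = 197/200 ≈ 0.985000
step 2 [2y] swap r/1=313/19537: DF=(1 − 313/19537·(0.985000))/(1+313/19537) = 9687/10000 ≈ 0.968700
step 3 [3y] bond c/1=9/100: DF=(1199343/1000000 − 9/100·(0.985000+0.968700))/(1+9/100) = 939/1000 ≈ 0.939000
step 4 [4y] bond c/1=3/80: DF=(414691/400000 − 3/80·(0.985000+0.968700+0.939000))/(1+3/80) = 8947/10000 ≈ 0.894700
step 5 [5y] bond c/1=3/200: DF=(380857/400000 − 3/200·(0.985000+0.968700+0.939000+0.894700))/(1+3/200) = 8821/10000 ≈ 0.882100
step 6 [6y] zero: DF = P = 4171/5000 ≈ 0.834200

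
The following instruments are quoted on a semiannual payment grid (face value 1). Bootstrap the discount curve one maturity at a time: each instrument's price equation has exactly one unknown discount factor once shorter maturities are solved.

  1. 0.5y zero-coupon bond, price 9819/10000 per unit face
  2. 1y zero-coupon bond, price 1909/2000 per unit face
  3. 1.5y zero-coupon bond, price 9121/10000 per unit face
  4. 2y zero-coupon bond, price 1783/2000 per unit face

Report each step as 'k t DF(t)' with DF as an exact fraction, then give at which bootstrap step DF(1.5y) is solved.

1 1/2 9819/10000
2 1 1909/2000
3 3/2 9121/10000
4 2 1783/2000
DF(1.5y) is solved at step 3

step 1 [0.5y] zero: DF = P = 9819/10000 ≈ 0.981900
step 2 [1y] zero: DF = P = 1909/2000 ≈ 0.954500
step 3 [1.5y] zero: DF = P = 9121/10000 ≈ 0.912100
step 4 [2y] zero: DF = P = 1783/2000 ≈ 0.891500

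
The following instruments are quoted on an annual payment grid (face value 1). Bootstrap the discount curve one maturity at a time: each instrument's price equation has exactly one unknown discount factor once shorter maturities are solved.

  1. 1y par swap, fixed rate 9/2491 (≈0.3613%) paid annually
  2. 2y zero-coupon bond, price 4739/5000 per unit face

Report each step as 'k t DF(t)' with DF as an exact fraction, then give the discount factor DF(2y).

1 1 2491/2500
2 2 4739/5000
DF(2y) = 4739/5000 ≈ 0.947800

step 1 [1y] swap r/1=9/2491: DF=(1 − 9/2491·(0))/(1+9/2491) = 2491/2500 ≈ 0.996400
step 2 [2y] zero: DF = P = 4739/5000 ≈ 0.947800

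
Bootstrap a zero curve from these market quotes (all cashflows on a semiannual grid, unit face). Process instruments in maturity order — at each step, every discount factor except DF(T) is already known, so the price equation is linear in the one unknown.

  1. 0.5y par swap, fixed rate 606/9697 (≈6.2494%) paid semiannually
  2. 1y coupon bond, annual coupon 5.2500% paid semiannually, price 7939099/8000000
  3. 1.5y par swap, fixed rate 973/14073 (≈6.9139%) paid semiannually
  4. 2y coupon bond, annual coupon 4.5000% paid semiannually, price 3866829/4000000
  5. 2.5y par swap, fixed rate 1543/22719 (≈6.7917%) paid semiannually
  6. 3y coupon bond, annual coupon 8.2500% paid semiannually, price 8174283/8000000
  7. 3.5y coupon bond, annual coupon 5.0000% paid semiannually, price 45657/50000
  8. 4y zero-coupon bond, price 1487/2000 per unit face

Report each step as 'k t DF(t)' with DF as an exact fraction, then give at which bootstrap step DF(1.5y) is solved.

1 1/2 9697/10000
2 1 4711/5000
3 3/2 9027/10000
4 2 1767/2000
5 5/2 8457/10000
6 3 8013/10000
7 7/2 1521/2000
8 4 1487/2000
DF(1.5y) is solved at step 3

step 1 [0.5y] swap r/2=303/9697: DF=(1 − 303/9697·(0))/(1+303/9697) = 9697/10000 ≈ 0.969700
step 2 [1y] bond c/2=21/800: DF=(7939099/8000000 − 21/800·(0.969700))/(1+21/800) = 4711/5000 ≈ 0.942200
step 3 [1.5y] swap r/2=973/28146: DF=(1 − 973/28146·(0.969700+0.942200))/(1+973/28146) = 9027/10000 ≈ 0.902700
step 4 [2y] bond c/2=9/400: DF=(3866829/4000000 − 9/400·(0.969700+0.942200+0.902700))/(1+9/400) = 1767/2000 ≈ 0.883500
step 5 [2.5y] swap r/2=1543/45438: DF=(1 − 1543/45438·(0.969700+0.942200+0.902700+0.883500))/(1+1543/45438) = 8457/10000 ≈ 0.845700
step 6 [3y] bond c/2=33/800: DF=(8174283/8000000 − 33/800·(0.969700+0.942200+0.902700+0.883500+0.845700))/(1+33/800) = 8013/10000 ≈ 0.801300
step 7 [3.5y] bond c/2=1/40: DF=(45657/50000 − 1/40·(0.969700+0.942200+0.902700+0.883500+0.845700+0.801300))/(1+1/40) = 1521/2000 ≈ 0.760500
step 8 [4y] zero: DF = P = 1487/2000 ≈ 0.743500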